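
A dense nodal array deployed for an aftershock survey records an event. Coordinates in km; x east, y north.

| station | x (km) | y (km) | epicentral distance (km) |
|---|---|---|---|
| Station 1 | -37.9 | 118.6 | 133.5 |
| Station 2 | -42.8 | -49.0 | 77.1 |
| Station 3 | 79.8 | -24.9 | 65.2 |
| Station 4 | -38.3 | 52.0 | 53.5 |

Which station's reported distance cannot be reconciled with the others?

Station 4

Solve using three stations at a time. Using Station 1, Station 2, Station 3 (subtract circle equations pairwise → linear system) gives (x, y) ≈ (18.6, -2.4).
Distances from that point to each station vs reported:
  Station 1: calculated 133.5 vs reported 133.5 → residual 0.0 km
  Station 2: calculated 77.1 vs reported 77.1 → residual 0.0 km
  Station 3: calculated 65.2 vs reported 65.2 → residual 0.0 km
  Station 4: calculated 78.7 vs reported 53.5 → residual 25.2 km
Station 1, Station 2, Station 3 are mutually consistent (residuals ≈ 0); Station 4 is off by 25.2 km.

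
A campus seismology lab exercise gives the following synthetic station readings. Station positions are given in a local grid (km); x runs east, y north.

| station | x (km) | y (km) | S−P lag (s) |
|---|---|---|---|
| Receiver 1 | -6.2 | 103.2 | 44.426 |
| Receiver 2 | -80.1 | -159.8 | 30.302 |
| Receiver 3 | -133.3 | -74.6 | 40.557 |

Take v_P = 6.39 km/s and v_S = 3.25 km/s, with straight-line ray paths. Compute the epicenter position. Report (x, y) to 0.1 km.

120.3 km east, -162.0 km north

Distance from S−P lag: d = Δt · v_P v_S / (v_P − v_S) = Δt · (6.39·3.25)/(6.39−3.25) ≈ 6.6139·Δt.
So d_Receiver 1 = 293.83, d_Receiver 2 = 200.41, d_Receiver 3 = 268.24 km.
Circle about each station: (x + 6.2)² + (y − 103.2)² = 293.83²; (x + 80.1)² + (y + 159.8)² = 200.41²; (x + 133.3)² + (y + 74.6)² = 268.24².
Subtracting the Receiver 1 equation from the Receiver 2 and Receiver 3 equations removes the quadratic terms:
-147.8 x − 526.0 y = 67435.27
-254.2 x − 355.6 y = 27028.74
Solving the 2×2 system: x ≈ 120.3, y ≈ -162.0 km.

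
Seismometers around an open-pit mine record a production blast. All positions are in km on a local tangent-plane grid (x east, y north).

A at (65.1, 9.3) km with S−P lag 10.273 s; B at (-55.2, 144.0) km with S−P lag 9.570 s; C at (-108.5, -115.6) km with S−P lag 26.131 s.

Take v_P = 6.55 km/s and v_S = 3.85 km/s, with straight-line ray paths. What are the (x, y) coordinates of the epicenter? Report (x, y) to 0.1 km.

x ≈ 18.2 km, y ≈ 93.0 km

Distance from S−P lag: d = Δt · v_P v_S / (v_P − v_S) = Δt · (6.55·3.85)/(6.55−3.85) ≈ 9.3398·Δt.
So d_A = 95.95, d_B = 89.38, d_C = 244.06 km.
Circle about each station: (x − 65.1)² + (y − 9.3)² = 95.95²; (x + 55.2)² + (y − 144.0)² = 89.38²; (x + 108.5)² + (y + 115.6)² = 244.06².
Subtracting pairs of circle equations eliminates x²+y² and gives linear equations (the radical axes):
-240.6 x + 269.4 y = 20676.16
-347.2 x − 249.8 y = -29547.77
Solving the 2×2 system: x ≈ 18.2, y ≈ 93.0 km.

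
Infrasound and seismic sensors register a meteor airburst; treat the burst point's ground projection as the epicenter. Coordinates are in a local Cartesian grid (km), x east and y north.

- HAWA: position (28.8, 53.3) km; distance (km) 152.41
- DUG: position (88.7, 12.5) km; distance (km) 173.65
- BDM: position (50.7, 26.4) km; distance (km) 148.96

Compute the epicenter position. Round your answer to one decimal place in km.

x ≈ -66.3 km, y ≈ -65.8 km

Circle about each station: (x − 28.8)² + (y − 53.3)² = 152.41²; (x − 88.7)² + (y − 12.5)² = 173.65²; (x − 50.7)² + (y − 26.4)² = 148.96².
Subtracting the HAWA equation from the DUG and BDM equations removes the quadratic terms:
119.8 x − 81.6 y = -2571.90
43.8 x − 53.8 y = 636.85
Solving the 2×2 system: x ≈ -66.3, y ≈ -65.8 km.
Check against HAWA (with the unrounded x, y): √((x − 28.8)²+(y − 53.3)²) = 152.41 ≈ 152.41 km. ✓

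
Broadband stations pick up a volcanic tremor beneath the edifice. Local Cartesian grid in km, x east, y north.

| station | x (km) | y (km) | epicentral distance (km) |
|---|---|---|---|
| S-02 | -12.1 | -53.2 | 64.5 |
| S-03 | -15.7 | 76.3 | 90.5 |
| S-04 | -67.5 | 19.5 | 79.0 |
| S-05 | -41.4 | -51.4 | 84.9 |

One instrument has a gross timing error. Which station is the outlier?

S-04

Solve using three stations at a time. Using S-02, S-03, S-05 (subtract circle equations pairwise → linear system) gives (x, y) ≈ (28.3, -2.8).
Distances from that point to each station vs reported:
  S-02: calculated 64.6 vs reported 64.5 → residual 0.1 km
  S-03: calculated 90.5 vs reported 90.5 → residual 0.0 km
  S-04: calculated 98.4 vs reported 79.0 → residual 19.4 km
  S-05: calculated 84.9 vs reported 84.9 → residual 0.0 km
S-02, S-03, S-05 are mutually consistent (residuals ≈ 0); S-04 is off by 19.4 km.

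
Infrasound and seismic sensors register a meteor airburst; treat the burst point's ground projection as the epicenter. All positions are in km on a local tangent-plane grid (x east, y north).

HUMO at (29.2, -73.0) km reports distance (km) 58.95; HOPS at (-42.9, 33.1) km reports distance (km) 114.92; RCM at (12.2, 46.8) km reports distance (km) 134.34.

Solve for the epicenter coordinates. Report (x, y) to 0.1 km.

Circle about each station: (x − 29.2)² + (y + 73.0)² = 58.95²; (x + 42.9)² + (y − 33.1)² = 114.92²; (x − 12.2)² + (y − 46.8)² = 134.34².
Subtracting the HUMO equation from the HOPS and RCM equations removes the quadratic terms:
-144.2 x + 212.2 y = -12977.12
-34.0 x + 239.6 y = -18414.69
Solving the 2×2 system: x ≈ -29.2, y ≈ -81.0 km.

(-29.2, -81.0)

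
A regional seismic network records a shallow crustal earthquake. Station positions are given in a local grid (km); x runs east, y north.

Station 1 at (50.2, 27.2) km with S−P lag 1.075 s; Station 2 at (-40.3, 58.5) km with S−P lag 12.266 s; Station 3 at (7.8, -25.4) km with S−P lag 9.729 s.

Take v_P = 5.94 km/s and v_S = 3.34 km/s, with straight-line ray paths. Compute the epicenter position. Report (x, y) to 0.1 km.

Distance from S−P lag: d = Δt · v_P v_S / (v_P − v_S) = Δt · (5.94·3.34)/(5.94−3.34) ≈ 7.6306·Δt.
So d_Station 1 = 8.20, d_Station 2 = 93.60, d_Station 3 = 74.24 km.
Circle about each station: (x − 50.2)² + (y − 27.2)² = 8.20²; (x + 40.3)² + (y − 58.5)² = 93.60²; (x − 7.8)² + (y + 25.4)² = 74.24².
Subtracting the Station 1 equation from the Station 2 and Station 3 equations removes the quadratic terms:
-181.0 x + 62.6 y = -6907.26
-84.8 x − 105.2 y = -7998.22
Solving the 2×2 system: x ≈ 50.4, y ≈ 35.4 km.

(50.4, 35.4)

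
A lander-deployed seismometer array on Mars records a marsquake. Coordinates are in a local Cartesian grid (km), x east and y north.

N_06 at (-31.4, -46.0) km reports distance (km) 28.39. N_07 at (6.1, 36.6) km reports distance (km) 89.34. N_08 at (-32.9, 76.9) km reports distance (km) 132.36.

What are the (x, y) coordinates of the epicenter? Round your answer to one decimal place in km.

x ≈ -3.7 km, y ≈ -52.2 km

Circle about each station: (x + 31.4)² + (y + 46.0)² = 28.39²; (x − 6.1)² + (y − 36.6)² = 89.34²; (x + 32.9)² + (y − 76.9)² = 132.36².
Subtracting the N_06 equation from the N_07 and N_08 equations removes the quadratic terms:
75.0 x + 165.2 y = -8900.83
-3.0 x + 245.8 y = -12819.12
Solving the 2×2 system: x ≈ -3.7, y ≈ -52.2 km.
Check against N_06 (with the unrounded x, y): √((x + 31.4)²+(y + 46.0)²) = 28.38 ≈ 28.39 km. ✓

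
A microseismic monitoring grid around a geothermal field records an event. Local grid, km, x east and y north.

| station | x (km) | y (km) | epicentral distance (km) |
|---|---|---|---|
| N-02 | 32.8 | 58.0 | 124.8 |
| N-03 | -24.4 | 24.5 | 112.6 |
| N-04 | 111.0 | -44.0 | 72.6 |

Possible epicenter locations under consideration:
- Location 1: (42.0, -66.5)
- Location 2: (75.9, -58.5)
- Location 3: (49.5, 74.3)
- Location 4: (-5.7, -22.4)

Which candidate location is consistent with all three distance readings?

For each candidate, compare |candidate − station| to the reported distance:
Location 1: residuals N-02 0.0, N-03 0.0, N-04 0.0 → max 0.0 km
Location 2: residuals N-02 0.6, N-03 17.6, N-04 34.6 → max 34.6 km
Location 3: residuals N-02 101.5, N-03 23.5, N-04 60.7 → max 101.5 km
Location 4: residuals N-02 35.7, N-03 62.1, N-04 46.1 → max 62.1 km
Only Location 1 has all residuals ≈ 0.

Location 1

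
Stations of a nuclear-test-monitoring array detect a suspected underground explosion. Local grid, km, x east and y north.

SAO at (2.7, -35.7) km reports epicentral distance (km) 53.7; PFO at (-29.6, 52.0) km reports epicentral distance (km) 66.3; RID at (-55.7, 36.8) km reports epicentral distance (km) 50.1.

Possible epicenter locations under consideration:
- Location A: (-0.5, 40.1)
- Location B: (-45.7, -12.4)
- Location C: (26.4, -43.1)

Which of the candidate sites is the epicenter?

For each candidate, compare |candidate − station| to the reported distance:
Location A: residuals SAO 22.2, PFO 34.9, RID 5.2 → max 34.9 km
Location B: residuals SAO 0.0, PFO 0.1, RID 0.1 → max 0.1 km
Location C: residuals SAO 28.9, PFO 44.1, RID 64.5 → max 64.5 km
Only Location B has all residuals ≈ 0.

Location B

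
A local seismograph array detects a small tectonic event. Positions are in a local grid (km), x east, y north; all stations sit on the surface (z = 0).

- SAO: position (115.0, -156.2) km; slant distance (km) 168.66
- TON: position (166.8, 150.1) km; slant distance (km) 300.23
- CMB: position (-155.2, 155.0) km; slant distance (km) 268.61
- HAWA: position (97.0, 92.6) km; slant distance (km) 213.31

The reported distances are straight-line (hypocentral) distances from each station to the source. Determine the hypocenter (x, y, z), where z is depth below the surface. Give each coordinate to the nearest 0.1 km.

Each station gives a sphere (x−x_i)² + (y−y_i)² + z² = d_i² (stations at z=0).
Subtracting the SAO sphere from TON and CMB: z² cancels, leaving linear equations in x and y:
103.6 x + 612.6 y = -48963.05
-540.4 x + 622.4 y = -33216.54
Solving: x ≈ -25.601, y ≈ -75.597 km (keep extra digits for the depth step; rounded: -25.6, -75.6).
Then from the SAO sphere: z² = 168.66² − (x − 115.0)² − (y + 156.2)² with x = -25.601, y = -75.597, so z ≈ 46.698 ≈ 46.7 km.

(-25.6, -75.6, 46.7)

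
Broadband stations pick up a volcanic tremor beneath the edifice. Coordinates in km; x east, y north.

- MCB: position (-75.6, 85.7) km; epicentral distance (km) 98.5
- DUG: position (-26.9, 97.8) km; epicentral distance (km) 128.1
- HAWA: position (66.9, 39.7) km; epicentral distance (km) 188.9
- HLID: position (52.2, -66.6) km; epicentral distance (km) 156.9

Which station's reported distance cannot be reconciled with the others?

HAWA

Solve using three stations at a time. Using MCB, DUG, HLID (subtract circle equations pairwise → linear system) gives (x, y) ≈ (-94.6, -11.0).
Distances from that point to each station vs reported:
  MCB: calculated 98.6 vs reported 98.5 → residual 0.1 km
  DUG: calculated 128.2 vs reported 128.1 → residual 0.1 km
  HAWA: calculated 169.3 vs reported 188.9 → residual 19.6 km
  HLID: calculated 156.9 vs reported 156.9 → residual 0.0 km
MCB, DUG, HLID are mutually consistent (residuals ≈ 0); HAWA is off by 19.6 km.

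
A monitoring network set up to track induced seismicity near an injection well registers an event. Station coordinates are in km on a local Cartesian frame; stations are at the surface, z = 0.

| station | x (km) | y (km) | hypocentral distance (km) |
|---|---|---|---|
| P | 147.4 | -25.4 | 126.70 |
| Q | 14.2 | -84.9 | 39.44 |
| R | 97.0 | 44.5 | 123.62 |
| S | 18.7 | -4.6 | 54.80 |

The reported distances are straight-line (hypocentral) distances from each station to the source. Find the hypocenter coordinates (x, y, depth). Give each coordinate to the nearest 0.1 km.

Each station gives a sphere (x−x_i)² + (y−y_i)² + z² = d_i² (stations at z=0).
Subtracting the P sphere from Q and R: z² cancels, leaving linear equations in x and y:
-266.4 x − 119.0 y = -464.89
-100.8 x + 139.8 y = -10211.68
Solving: x ≈ 26.000, y ≈ -54.298 km (keep extra digits for the depth step; rounded: 26.0, -54.3).
Then from the P sphere: z² = 126.70² − (x − 147.4)² − (y + 25.4)² with x = 26.000, y = -54.298, so z ≈ 21.905 ≈ 21.9 km.
Check against S (with the unrounded solution): distance 54.80 ≈ 54.80 km. ✓

x ≈ 26.0 km, y ≈ -54.3 km, depth ≈ 21.9 km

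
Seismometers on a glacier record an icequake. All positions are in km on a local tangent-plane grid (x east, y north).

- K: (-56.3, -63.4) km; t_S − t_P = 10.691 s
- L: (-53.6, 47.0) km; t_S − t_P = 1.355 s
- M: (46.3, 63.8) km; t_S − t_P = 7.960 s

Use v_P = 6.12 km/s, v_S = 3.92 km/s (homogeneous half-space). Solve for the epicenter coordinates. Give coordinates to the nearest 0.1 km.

Distance from S−P lag: d = Δt · v_P v_S / (v_P − v_S) = Δt · (6.12·3.92)/(6.12−3.92) ≈ 10.9047·Δt.
So d_K = 116.58, d_L = 14.78, d_M = 86.80 km.
Circle about each station: (x + 56.3)² + (y + 63.4)² = 116.58²; (x + 53.6)² + (y − 47.0)² = 14.78²; (x − 46.3)² + (y − 63.8)² = 86.80².
Subtracting the K equation from the L and M equations removes the quadratic terms:
5.4 x + 220.8 y = 11265.16
205.2 x + 254.4 y = 5081.54
Solving the 2×2 system: x ≈ -39.7, y ≈ 52.0 km.

x ≈ -39.7 km, y ≈ 52.0 km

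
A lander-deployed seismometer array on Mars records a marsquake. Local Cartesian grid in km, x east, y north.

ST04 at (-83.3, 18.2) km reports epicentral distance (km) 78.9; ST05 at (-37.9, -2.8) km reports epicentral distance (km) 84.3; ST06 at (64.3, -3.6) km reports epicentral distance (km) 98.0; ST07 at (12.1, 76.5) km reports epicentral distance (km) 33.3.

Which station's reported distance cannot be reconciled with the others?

ST05

Solve using three stations at a time. Using ST04, ST06, ST07 (subtract circle equations pairwise → linear system) gives (x, y) ≈ (-13.8, 55.6).
Distances from that point to each station vs reported:
  ST04: calculated 78.9 vs reported 78.9 → residual 0.0 km
  ST05: calculated 63.2 vs reported 84.3 → residual 21.1 km
  ST06: calculated 98.0 vs reported 98.0 → residual 0.0 km
  ST07: calculated 33.3 vs reported 33.3 → residual 0.0 km
ST04, ST06, ST07 are mutually consistent (residuals ≈ 0); ST05 is off by 21.1 km.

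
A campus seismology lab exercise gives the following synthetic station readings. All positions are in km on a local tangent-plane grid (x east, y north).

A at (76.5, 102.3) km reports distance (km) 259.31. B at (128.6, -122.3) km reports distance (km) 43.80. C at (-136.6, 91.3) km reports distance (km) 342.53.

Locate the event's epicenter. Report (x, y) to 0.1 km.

100.5 km east, -155.9 km north

Circle about each station: (x − 76.5)² + (y − 102.3)² = 259.31²; (x − 128.6)² + (y + 122.3)² = 43.80²; (x + 136.6)² + (y − 91.3)² = 342.53².
Subtracting pairs of circle equations eliminates x²+y² and gives linear equations (the radical axes):
104.2 x − 449.2 y = 80500.95
-426.2 x − 22.0 y = -39407.41
Solving the 2×2 system: x ≈ 100.5, y ≈ -155.9 km.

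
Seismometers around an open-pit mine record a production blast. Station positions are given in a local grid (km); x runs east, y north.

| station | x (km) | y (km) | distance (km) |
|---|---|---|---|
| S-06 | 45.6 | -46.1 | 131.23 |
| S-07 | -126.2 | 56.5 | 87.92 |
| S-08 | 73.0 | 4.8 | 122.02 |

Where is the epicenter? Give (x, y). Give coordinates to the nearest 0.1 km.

(-38.3, 54.8)

Circle about each station: (x − 45.6)² + (y + 46.1)² = 131.23²; (x + 126.2)² + (y − 56.5)² = 87.92²; (x − 73.0)² + (y − 4.8)² = 122.02².
Subtracting pairs of circle equations eliminates x²+y² and gives linear equations (the radical axes):
-343.6 x + 205.2 y = 24405.51
54.8 x + 101.8 y = 3479.90
Solving the 2×2 system: x ≈ -38.3, y ≈ 54.8 km.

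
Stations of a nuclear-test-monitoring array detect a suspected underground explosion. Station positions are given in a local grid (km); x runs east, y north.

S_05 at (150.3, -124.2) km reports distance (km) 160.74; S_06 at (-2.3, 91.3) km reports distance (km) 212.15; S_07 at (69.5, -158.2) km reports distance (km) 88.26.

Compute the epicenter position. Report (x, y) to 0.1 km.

(-10.4, -120.7)

Circle about each station: (x − 150.3)² + (y + 124.2)² = 160.74²; (x + 2.3)² + (y − 91.3)² = 212.15²; (x − 69.5)² + (y + 158.2)² = 88.26².
Subtracting the S_05 equation from the S_06 and S_07 equations removes the quadratic terms:
-305.2 x + 431.0 y = -48845.02
-161.6 x − 68.0 y = 9889.28
Solving the 2×2 system: x ≈ -10.4, y ≈ -120.7 km.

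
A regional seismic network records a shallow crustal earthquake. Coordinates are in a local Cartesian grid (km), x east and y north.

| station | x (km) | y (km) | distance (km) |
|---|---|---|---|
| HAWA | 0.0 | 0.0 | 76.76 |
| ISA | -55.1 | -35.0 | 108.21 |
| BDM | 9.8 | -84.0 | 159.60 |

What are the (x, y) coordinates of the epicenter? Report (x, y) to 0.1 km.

(-30.6, 70.4)

Circle about each station: x² + y² = 76.76²; (x + 55.1)² + (y + 35.0)² = 108.21²; (x − 9.8)² + (y + 84.0)² = 159.60².
Subtracting the HAWA equation from the ISA and BDM equations removes the quadratic terms:
-110.2 x − 70.0 y = -1556.30
19.6 x − 168.0 y = -12428.02
Solving the 2×2 system: x ≈ -30.6, y ≈ 70.4 km.
Check against HAWA (with the unrounded x, y): √(x²+y²) = 76.77 ≈ 76.76 km. ✓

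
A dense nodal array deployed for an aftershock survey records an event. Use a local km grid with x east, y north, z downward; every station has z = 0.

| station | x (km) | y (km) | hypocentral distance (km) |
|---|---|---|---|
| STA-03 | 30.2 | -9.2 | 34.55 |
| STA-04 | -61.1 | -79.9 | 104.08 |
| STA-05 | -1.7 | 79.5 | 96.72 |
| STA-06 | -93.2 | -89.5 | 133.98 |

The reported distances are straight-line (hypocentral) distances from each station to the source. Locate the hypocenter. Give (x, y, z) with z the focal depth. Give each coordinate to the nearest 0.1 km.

x ≈ 11.9 km, y ≈ -11.7 km, depth ≈ 29.2 km

Each station gives a sphere (x−x_i)² + (y−y_i)² + z² = d_i² (stations at z=0).
Subtracting the STA-03 sphere from STA-04 and STA-05: z² cancels, leaving linear equations in x and y:
-182.6 x − 141.4 y = -518.40
-63.8 x + 177.4 y = -2834.60
Solving: x ≈ 11.899, y ≈ -11.699 km (keep extra digits for the depth step; rounded: 11.9, -11.7).
Then from the STA-03 sphere: z² = 34.55² − (x − 30.2)² − (y + 9.2)² with x = 11.899, y = -11.699, so z ≈ 29.198 ≈ 29.2 km.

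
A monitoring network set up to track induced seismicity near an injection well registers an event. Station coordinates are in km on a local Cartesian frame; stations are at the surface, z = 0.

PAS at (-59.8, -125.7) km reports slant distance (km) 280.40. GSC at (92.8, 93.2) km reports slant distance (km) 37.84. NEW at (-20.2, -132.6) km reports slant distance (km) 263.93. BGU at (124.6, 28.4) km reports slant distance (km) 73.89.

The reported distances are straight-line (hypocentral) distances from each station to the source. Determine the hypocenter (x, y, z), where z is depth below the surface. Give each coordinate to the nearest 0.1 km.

Each station gives a sphere (x−x_i)² + (y−y_i)² + z² = d_i² (stations at z=0).
Subtracting the PAS sphere from GSC and NEW: z² cancels, leaving linear equations in x and y:
305.2 x + 437.8 y = 75113.84
79.2 x − 13.8 y = 7579.39
Solving: x ≈ 111.991, y ≈ 93.500 km (keep extra digits for the depth step; rounded: 112.0, 93.5).
Then from the PAS sphere: z² = 280.40² − (x + 59.8)² − (y + 125.7)² with x = 111.991, y = 93.500, so z ≈ 32.609 ≈ 32.6 km.
Check against BGU (with the unrounded solution): distance 73.89 ≈ 73.89 km. ✓

x ≈ 112.0 km, y ≈ 93.5 km, depth ≈ 32.6 km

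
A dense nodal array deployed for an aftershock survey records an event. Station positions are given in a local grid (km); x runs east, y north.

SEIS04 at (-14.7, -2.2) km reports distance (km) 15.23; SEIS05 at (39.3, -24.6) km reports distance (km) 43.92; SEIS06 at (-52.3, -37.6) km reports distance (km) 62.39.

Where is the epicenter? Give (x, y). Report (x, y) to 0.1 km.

Circle about each station: (x + 14.7)² + (y + 2.2)² = 15.23²; (x − 39.3)² + (y + 24.6)² = 43.92²; (x + 52.3)² + (y + 37.6)² = 62.39².
Subtracting the SEIS04 equation from the SEIS05 and SEIS06 equations removes the quadratic terms:
108.0 x − 44.8 y = 231.71
-75.2 x − 70.8 y = 267.56
Solving the 2×2 system: x ≈ 0.4, y ≈ -4.2 km.
Check against SEIS04 (with the unrounded x, y): √((x + 14.7)²+(y + 2.2)²) = 15.23 ≈ 15.23 km. ✓

x ≈ 0.4 km, y ≈ -4.2 km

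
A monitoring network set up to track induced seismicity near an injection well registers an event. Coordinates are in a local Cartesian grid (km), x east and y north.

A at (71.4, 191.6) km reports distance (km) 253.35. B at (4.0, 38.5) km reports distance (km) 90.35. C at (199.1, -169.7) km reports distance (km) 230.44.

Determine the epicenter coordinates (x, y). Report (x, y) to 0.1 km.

Circle about each station: (x − 71.4)² + (y − 191.6)² = 253.35²; (x − 4.0)² + (y − 38.5)² = 90.35²; (x − 199.1)² + (y + 169.7)² = 230.44².
Subtracting the A equation from the B and C equations removes the quadratic terms:
-134.8 x − 306.2 y = 15712.83
255.4 x − 722.6 y = 37714.01
Solving the 2×2 system: x ≈ 1.1, y ≈ -51.8 km.
Check against A (with the unrounded x, y): √((x − 71.4)²+(y − 191.6)²) = 253.35 ≈ 253.35 km. ✓

1.1 km east, -51.8 km north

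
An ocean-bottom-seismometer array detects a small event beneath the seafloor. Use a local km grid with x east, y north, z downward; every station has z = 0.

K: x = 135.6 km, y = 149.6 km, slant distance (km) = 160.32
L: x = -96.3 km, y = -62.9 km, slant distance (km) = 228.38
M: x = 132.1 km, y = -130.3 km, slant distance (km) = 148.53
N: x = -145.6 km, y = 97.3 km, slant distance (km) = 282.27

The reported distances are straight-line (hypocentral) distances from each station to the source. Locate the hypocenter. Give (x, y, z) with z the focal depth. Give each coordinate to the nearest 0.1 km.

Each station gives a sphere (x−x_i)² + (y−y_i)² + z² = d_i² (stations at z=0).
Subtracting the K sphere from L and M: z² cancels, leaving linear equations in x and y:
-463.8 x − 425.0 y = -53992.34
-7.0 x − 559.8 y = -2697.68
Solving: x ≈ 113.295, y ≈ 3.402 km (keep extra digits for the depth step; rounded: 113.3, 3.4).
Then from the K sphere: z² = 160.32² − (x − 135.6)² − (y − 149.6)² with x = 113.295, y = 3.402, so z ≈ 61.896 ≈ 61.9 km.

x ≈ 113.3 km, y ≈ 3.4 km, depth ≈ 61.9 km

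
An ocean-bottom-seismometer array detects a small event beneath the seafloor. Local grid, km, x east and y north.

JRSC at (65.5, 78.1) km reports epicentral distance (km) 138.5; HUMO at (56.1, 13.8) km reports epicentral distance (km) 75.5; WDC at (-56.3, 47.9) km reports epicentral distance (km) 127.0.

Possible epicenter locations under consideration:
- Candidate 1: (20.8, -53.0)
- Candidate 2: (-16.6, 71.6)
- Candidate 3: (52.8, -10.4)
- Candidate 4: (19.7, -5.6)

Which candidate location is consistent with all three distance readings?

Candidate 1

For each candidate, compare |candidate − station| to the reported distance:
Candidate 1: residuals JRSC 0.0, HUMO 0.1, WDC 0.0 → max 0.1 km
Candidate 2: residuals JRSC 56.1, HUMO 17.4, WDC 80.8 → max 80.8 km
Candidate 3: residuals JRSC 49.1, HUMO 51.1, WDC 3.3 → max 51.1 km
Candidate 4: residuals JRSC 43.1, HUMO 34.3, WDC 34.1 → max 43.1 km
Only Candidate 1 has all residuals ≈ 0.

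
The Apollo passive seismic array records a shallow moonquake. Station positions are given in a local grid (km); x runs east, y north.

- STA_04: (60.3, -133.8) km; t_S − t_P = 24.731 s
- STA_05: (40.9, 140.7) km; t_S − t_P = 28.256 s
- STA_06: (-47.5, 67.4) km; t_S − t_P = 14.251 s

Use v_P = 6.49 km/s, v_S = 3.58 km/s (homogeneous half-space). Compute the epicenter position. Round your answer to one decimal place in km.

Distance from S−P lag: d = Δt · v_P v_S / (v_P − v_S) = Δt · (6.49·3.58)/(6.49−3.58) ≈ 7.9843·Δt.
So d_STA_04 = 197.46, d_STA_05 = 225.60, d_STA_06 = 113.78 km.
Circle about each station: (x − 60.3)² + (y + 133.8)² = 197.46²; (x − 40.9)² + (y − 140.7)² = 225.60²; (x + 47.5)² + (y − 67.4)² = 113.78².
Subtracting pairs of circle equations eliminates x²+y² and gives linear equations (the radical axes):
-38.8 x + 549.0 y = -11974.14
-215.6 x + 402.4 y = 11305.04
Solving the 2×2 system: x ≈ -107.3, y ≈ -29.4 km.
Check against STA_04 (with the unrounded x, y): √((x − 60.3)²+(y + 133.8)²) = 197.46 ≈ 197.46 km. ✓

-107.3 km east, -29.4 km north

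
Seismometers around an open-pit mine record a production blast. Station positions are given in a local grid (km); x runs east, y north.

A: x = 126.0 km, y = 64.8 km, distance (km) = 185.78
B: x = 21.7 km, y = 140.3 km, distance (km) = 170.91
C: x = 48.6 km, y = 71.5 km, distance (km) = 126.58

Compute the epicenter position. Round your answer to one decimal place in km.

(-39.7, -19.2)

Circle about each station: (x − 126.0)² + (y − 64.8)² = 185.78²; (x − 21.7)² + (y − 140.3)² = 170.91²; (x − 48.6)² + (y − 71.5)² = 126.58².
Subtracting pairs of circle equations eliminates x²+y² and gives linear equations (the radical axes):
-208.6 x + 151.0 y = 5383.92
-154.8 x + 13.4 y = 5890.88
Solving the 2×2 system: x ≈ -39.7, y ≈ -19.2 km.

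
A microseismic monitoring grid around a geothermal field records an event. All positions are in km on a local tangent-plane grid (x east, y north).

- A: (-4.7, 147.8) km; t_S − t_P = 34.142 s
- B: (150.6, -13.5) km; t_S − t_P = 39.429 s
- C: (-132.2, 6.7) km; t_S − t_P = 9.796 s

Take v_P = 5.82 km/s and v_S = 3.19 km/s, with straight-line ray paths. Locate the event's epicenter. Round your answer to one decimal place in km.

Distance from S−P lag: d = Δt · v_P v_S / (v_P − v_S) = Δt · (5.82·3.19)/(5.82−3.19) ≈ 7.0592·Δt.
So d_A = 241.02, d_B = 278.34, d_C = 69.15 km.
Circle about each station: (x + 4.7)² + (y − 147.8)² = 241.02²; (x − 150.6)² + (y + 13.5)² = 278.34²; (x + 132.2)² + (y − 6.7)² = 69.15².
Subtracting the A equation from the B and C equations removes the quadratic terms:
310.6 x − 322.6 y = -18386.84
-255.0 x − 282.2 y = 48963.72
Solving the 2×2 system: x ≈ -123.5, y ≈ -61.9 km.

x ≈ -123.5 km, y ≈ -61.9 km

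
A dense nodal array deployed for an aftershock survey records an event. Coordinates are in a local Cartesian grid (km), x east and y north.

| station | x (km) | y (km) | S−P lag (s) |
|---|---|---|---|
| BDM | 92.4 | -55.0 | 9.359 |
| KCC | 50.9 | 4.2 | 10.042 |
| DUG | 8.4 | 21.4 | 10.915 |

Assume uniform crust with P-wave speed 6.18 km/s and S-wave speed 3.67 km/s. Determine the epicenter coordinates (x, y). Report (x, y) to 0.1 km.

Distance from S−P lag: d = Δt · v_P v_S / (v_P − v_S) = Δt · (6.18·3.67)/(6.18−3.67) ≈ 9.0361·Δt.
So d_BDM = 84.57, d_KCC = 90.74, d_DUG = 98.63 km.
Circle about each station: (x − 92.4)² + (y + 55.0)² = 84.57²; (x − 50.9)² + (y − 4.2)² = 90.74²; (x − 8.4)² + (y − 21.4)² = 98.63².
Subtracting pairs of circle equations eliminates x²+y² and gives linear equations (the radical axes):
-83.0 x + 118.4 y = -10035.97
-168.0 x + 152.8 y = -13610.03
Solving the 2×2 system: x ≈ 10.8, y ≈ -77.2 km.

10.8 km east, -77.2 km north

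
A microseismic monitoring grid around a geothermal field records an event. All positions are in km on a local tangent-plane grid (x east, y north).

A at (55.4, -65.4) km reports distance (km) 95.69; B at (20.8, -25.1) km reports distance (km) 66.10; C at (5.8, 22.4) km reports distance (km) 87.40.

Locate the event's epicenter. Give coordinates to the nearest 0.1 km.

x ≈ -39.4 km, y ≈ -52.4 km

Circle about each station: (x − 55.4)² + (y + 65.4)² = 95.69²; (x − 20.8)² + (y + 25.1)² = 66.10²; (x − 5.8)² + (y − 22.4)² = 87.40².
Subtracting the A equation from the B and C equations removes the quadratic terms:
-69.2 x + 80.6 y = -1496.30
-99.2 x + 175.6 y = -5293.10
Solving the 2×2 system: x ≈ -39.4, y ≈ -52.4 km.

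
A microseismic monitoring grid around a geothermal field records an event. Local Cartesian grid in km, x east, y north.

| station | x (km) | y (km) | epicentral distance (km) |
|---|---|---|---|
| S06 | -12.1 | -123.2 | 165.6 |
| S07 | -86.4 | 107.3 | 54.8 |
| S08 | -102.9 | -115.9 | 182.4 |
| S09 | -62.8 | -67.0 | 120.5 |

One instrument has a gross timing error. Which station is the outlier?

S07

Solve using three stations at a time. Using S06, S08, S09 (subtract circle equations pairwise → linear system) gives (x, y) ≈ (-12.3, 42.4).
Distances from that point to each station vs reported:
  S06: calculated 165.6 vs reported 165.6 → residual 0.0 km
  S07: calculated 98.5 vs reported 54.8 → residual 43.7 km
  S08: calculated 182.4 vs reported 182.4 → residual 0.0 km
  S09: calculated 120.5 vs reported 120.5 → residual 0.0 km
S06, S08, S09 are mutually consistent (residuals ≈ 0); S07 is off by 43.7 km.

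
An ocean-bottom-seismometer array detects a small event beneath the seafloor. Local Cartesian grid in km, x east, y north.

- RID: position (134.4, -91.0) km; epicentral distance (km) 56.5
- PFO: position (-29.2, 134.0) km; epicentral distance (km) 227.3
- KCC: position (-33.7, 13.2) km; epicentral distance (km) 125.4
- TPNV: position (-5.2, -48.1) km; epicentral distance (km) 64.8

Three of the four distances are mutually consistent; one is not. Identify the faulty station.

RID

Solve using three stations at a time. Using PFO, KCC, TPNV (subtract circle equations pairwise → linear system) gives (x, y) ≈ (52.0, -78.3).
Distances from that point to each station vs reported:
  RID: calculated 83.4 vs reported 56.5 → residual 26.9 km
  PFO: calculated 227.3 vs reported 227.3 → residual 0.0 km
  KCC: calculated 125.3 vs reported 125.4 → residual 0.1 km
  TPNV: calculated 64.6 vs reported 64.8 → residual 0.2 km
PFO, KCC, TPNV are mutually consistent (residuals ≈ 0); RID is off by 26.9 km.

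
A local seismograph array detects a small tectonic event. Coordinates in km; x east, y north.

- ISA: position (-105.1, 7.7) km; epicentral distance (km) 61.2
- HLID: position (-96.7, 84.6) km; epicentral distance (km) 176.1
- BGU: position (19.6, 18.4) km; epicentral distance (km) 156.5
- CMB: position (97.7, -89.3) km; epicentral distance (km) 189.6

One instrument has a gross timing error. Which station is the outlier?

ISA

Solve using three stations at a time. Using HLID, BGU, CMB (subtract circle equations pairwise → linear system) gives (x, y) ≈ (-91.9, -91.4).
Distances from that point to each station vs reported:
  ISA: calculated 100.0 vs reported 61.2 → residual 38.8 km
  HLID: calculated 176.1 vs reported 176.1 → residual 0.0 km
  BGU: calculated 156.5 vs reported 156.5 → residual 0.0 km
  CMB: calculated 189.6 vs reported 189.6 → residual 0.0 km
HLID, BGU, CMB are mutually consistent (residuals ≈ 0); ISA is off by 38.8 km.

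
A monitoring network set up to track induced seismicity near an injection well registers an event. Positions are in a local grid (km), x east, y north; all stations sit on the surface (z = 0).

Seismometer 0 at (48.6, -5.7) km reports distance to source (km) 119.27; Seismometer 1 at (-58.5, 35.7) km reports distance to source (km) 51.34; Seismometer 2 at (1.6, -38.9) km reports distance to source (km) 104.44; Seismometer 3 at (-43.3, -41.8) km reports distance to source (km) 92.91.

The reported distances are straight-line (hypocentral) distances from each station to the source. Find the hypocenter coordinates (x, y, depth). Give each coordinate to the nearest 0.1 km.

Each station gives a sphere (x−x_i)² + (y−y_i)² + z² = d_i² (stations at z=0).
Subtracting the Seismometer 0 sphere from Seismometer 1 and Seismometer 2: z² cancels, leaving linear equations in x and y:
-214.2 x + 82.8 y = 13891.83
-94.0 x − 66.4 y = 2438.94
Solving: x ≈ -51.093, y ≈ 35.600 km (keep extra digits for the depth step; rounded: -51.1, 35.6).
Then from the Seismometer 0 sphere: z² = 119.27² − (x − 48.6)² − (y + 5.7)² with x = -51.093, y = 35.600, so z ≈ 50.803 ≈ 50.8 km.

x ≈ -51.1 km, y ≈ 35.6 km, depth ≈ 50.8 km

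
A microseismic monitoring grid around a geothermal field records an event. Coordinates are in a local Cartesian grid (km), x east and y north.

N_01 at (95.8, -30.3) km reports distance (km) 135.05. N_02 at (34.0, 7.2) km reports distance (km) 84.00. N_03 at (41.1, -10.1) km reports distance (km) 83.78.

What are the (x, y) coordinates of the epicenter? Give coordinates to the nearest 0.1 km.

-39.2 km east, -34.0 km north

Circle about each station: (x − 95.8)² + (y + 30.3)² = 135.05²; (x − 34.0)² + (y − 7.2)² = 84.00²; (x − 41.1)² + (y + 10.1)² = 83.78².
Subtracting the N_01 equation from the N_02 and N_03 equations removes the quadratic terms:
-123.6 x + 75.0 y = 2294.61
-109.4 x + 40.4 y = 2914.90
Solving the 2×2 system: x ≈ -39.2, y ≈ -34.0 km.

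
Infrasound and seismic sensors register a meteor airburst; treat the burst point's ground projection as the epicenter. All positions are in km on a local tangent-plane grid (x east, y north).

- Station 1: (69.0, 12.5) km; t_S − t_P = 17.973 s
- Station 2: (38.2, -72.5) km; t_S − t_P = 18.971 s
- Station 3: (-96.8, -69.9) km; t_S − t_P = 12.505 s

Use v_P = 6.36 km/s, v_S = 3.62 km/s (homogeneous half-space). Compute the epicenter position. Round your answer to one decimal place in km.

Distance from S−P lag: d = Δt · v_P v_S / (v_P − v_S) = Δt · (6.36·3.62)/(6.36−3.62) ≈ 8.4026·Δt.
So d_Station 1 = 151.02, d_Station 2 = 159.41, d_Station 3 = 105.07 km.
Circle about each station: (x − 69.0)² + (y − 12.5)² = 151.02²; (x − 38.2)² + (y + 72.5)² = 159.41²; (x + 96.8)² + (y + 69.9)² = 105.07².
Subtracting pairs of circle equations eliminates x²+y² and gives linear equations (the radical axes):
-61.6 x − 170.0 y = -806.27
-331.6 x − 164.8 y = 21106.34
Solving the 2×2 system: x ≈ -80.5, y ≈ 33.9 km.
Check against Station 1 (with the unrounded x, y): √((x − 69.0)²+(y − 12.5)²) = 151.03 ≈ 151.02 km. ✓

(-80.5, 33.9)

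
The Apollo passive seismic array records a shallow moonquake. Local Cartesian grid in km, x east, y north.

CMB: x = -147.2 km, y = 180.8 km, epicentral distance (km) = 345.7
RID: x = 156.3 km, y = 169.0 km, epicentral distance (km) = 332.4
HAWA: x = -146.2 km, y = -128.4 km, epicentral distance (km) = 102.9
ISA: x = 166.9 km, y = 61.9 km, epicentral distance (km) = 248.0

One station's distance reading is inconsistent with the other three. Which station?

Solve using three stations at a time. Using CMB, RID, ISA (subtract circle equations pairwise → linear system) gives (x, y) ≈ (7.6, -128.5).
Distances from that point to each station vs reported:
  CMB: calculated 345.9 vs reported 345.7 → residual 0.2 km
  RID: calculated 332.6 vs reported 332.4 → residual 0.2 km
  HAWA: calculated 153.8 vs reported 102.9 → residual 50.9 km
  ISA: calculated 248.2 vs reported 248.0 → residual 0.2 km
CMB, RID, ISA are mutually consistent (residuals ≈ 0); HAWA is off by 50.9 km.

HAWA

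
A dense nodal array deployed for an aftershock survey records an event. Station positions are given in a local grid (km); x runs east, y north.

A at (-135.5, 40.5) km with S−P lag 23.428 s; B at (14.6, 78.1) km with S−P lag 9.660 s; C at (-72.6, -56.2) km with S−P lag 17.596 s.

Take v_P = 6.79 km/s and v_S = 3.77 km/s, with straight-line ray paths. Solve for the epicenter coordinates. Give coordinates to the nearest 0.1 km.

Distance from S−P lag: d = Δt · v_P v_S / (v_P − v_S) = Δt · (6.79·3.77)/(6.79−3.77) ≈ 8.4763·Δt.
So d_A = 198.58, d_B = 81.88, d_C = 149.15 km.
Circle about each station: (x + 135.5)² + (y − 40.5)² = 198.58²; (x − 14.6)² + (y − 78.1)² = 81.88²; (x + 72.6)² + (y + 56.2)² = 149.15².
Subtracting the A equation from the B and C equations removes the quadratic terms:
300.2 x + 75.2 y = 19041.95
125.8 x − 193.4 y = 5616.99
Solving the 2×2 system: x ≈ 60.8, y ≈ 10.5 km.

(60.8, 10.5)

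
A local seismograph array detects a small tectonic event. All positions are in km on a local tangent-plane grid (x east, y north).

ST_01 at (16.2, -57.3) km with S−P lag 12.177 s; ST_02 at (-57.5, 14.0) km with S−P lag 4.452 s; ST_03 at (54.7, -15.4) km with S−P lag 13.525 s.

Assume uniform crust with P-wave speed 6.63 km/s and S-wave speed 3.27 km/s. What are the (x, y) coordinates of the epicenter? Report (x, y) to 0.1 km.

Distance from S−P lag: d = Δt · v_P v_S / (v_P − v_S) = Δt · (6.63·3.27)/(6.63−3.27) ≈ 6.4524·Δt.
So d_ST_01 = 78.57, d_ST_02 = 28.73, d_ST_03 = 87.27 km.
Circle about each station: (x − 16.2)² + (y + 57.3)² = 78.57²; (x + 57.5)² + (y − 14.0)² = 28.73²; (x − 54.7)² + (y + 15.4)² = 87.27².
Subtracting pairs of circle equations eliminates x²+y² and gives linear equations (the radical axes):
-147.4 x + 142.6 y = 5304.35
77.0 x + 83.8 y = -1759.29
Solving the 2×2 system: x ≈ -29.8, y ≈ 6.4 km.

(-29.8, 6.4)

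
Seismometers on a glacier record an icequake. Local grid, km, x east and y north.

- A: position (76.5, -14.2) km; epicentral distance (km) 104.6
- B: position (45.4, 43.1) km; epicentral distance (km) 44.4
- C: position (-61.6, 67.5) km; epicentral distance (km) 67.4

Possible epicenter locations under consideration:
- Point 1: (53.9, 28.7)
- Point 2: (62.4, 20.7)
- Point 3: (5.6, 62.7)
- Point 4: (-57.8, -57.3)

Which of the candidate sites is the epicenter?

Point 3

For each candidate, compare |candidate − station| to the reported distance:
Point 1: residuals A 56.1, B 27.7, C 54.4 → max 56.1 km
Point 2: residuals A 67.0, B 16.3, C 65.1 → max 67.0 km
Point 3: residuals A 0.0, B 0.0, C 0.0 → max 0.0 km
Point 4: residuals A 36.4, B 99.6, C 57.5 → max 99.6 km
Only Point 3 has all residuals ≈ 0.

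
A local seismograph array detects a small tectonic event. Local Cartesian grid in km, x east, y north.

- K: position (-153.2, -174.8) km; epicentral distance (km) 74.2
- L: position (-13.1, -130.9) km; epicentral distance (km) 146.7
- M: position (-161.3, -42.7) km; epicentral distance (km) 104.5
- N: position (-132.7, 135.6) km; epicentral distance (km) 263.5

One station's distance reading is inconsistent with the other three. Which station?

L

Solve using three stations at a time. Using K, M, N (subtract circle equations pairwise → linear system) gives (x, y) ≈ (-97.5, -125.6).
Distances from that point to each station vs reported:
  K: calculated 74.4 vs reported 74.2 → residual 0.2 km
  L: calculated 84.5 vs reported 146.7 → residual 62.2 km
  M: calculated 104.6 vs reported 104.5 → residual 0.1 km
  N: calculated 263.5 vs reported 263.5 → residual 0.0 km
K, M, N are mutually consistent (residuals ≈ 0); L is off by 62.2 km.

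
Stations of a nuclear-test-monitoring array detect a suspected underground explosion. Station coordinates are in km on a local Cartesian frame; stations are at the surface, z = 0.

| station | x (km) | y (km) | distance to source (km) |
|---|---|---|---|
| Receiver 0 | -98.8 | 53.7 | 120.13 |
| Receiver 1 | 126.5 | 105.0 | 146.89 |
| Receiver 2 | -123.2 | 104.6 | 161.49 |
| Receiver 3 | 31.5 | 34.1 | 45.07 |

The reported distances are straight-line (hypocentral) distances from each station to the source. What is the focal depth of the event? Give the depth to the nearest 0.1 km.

Each station gives a sphere (x−x_i)² + (y−y_i)² + z² = d_i² (stations at z=0).
Subtracting the Receiver 0 sphere from Receiver 1 and Receiver 2: z² cancels, leaving linear equations in x and y:
450.6 x + 102.6 y = 7236.66
-48.8 x + 101.8 y = 1826.47
Solving: x ≈ 10.796, y ≈ 23.117 km (keep extra digits for the depth step; rounded: 10.8, 23.1).
Then from the Receiver 0 sphere: z² = 120.13² − (x + 98.8)² − (y − 53.7)² with x = 10.796, y = 23.117, so z ≈ 38.531 ≈ 38.5 km.

depth ≈ 38.5 km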